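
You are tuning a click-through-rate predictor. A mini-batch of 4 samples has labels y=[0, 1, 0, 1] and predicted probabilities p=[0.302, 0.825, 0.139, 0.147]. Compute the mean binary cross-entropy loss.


L[0] = -ln(1-0.302) = -ln(0.698) = 0.3595
L[1] = -ln(0.825) = 0.1924
L[2] = -ln(1-0.139) = -ln(0.861) = 0.1497
L[3] = -ln(0.147) = 1.9173
mean = (0.3595 + 0.1924 + 0.1497 + 1.9173)/4 = 0.6547

0.6547


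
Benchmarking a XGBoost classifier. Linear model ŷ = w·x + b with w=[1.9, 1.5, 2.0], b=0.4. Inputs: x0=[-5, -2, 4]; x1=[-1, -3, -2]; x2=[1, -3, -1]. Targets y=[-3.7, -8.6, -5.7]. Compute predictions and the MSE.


ŷ0 = (1.9)·(-5) + (1.5)·(-2) + (2.0)·(4) + 0.4 = -4.1
ŷ1 = (1.9)·(-1) + (1.5)·(-3) + (2.0)·(-2) + 0.4 = -10.0
ŷ2 = (1.9)·(1) + (1.5)·(-3) + (2.0)·(-1) + 0.4 = -4.2
errors² = [0.16, 1.96, 2.25]
MSE = 4.3700/3 = 1.4567

1.4567


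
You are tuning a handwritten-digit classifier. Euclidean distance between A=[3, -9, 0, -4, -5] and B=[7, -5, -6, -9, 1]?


d = √((3-7)² + (-9+ 5)² + (0+ 6)² + (-4+ 9)² + (-5-1)²)
  = √(16 + 16 + 36 + 25 + 36)
  = √129 = 11.3578

11.3578


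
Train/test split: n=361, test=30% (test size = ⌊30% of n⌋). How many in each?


Test = ⌊361·30/100⌋ = 108
Train = 361 - 108 = 253

Train: 253, Test: 108


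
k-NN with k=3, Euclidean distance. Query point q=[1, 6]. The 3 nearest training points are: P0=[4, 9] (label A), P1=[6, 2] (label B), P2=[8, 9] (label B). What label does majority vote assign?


d(q,P0) = 4.2426  (label A)
d(q,P1) = 6.4031  (label B)
d(q,P2) = 7.6158  (label B)
Votes: A=1, B=2
Majority → B

B


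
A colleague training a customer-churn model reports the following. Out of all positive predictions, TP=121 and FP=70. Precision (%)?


Precision = TP/(TP+FP)
= 121/(121+70)
= 121/191 = 63.35%

63.35%


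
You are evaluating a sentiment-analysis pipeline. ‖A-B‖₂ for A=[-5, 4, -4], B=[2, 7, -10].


d = √((-5-2)² + (4-7)² + (-4+ 10)²)
  = √(49 + 9 + 36)
  = √94 = 9.6954

9.6954


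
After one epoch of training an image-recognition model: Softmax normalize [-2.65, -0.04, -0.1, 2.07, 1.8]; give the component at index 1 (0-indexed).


Exponentials: e^-2.65=0.0707, e^-0.04=0.9608, e^-0.1=0.9048, e^2.07=7.9248, e^1.8=6.0496
Sum = 15.9107
Softmax = [0.0044, 0.0604, 0.0569, 0.4981, 0.3802]
p[1] = 0.9608/15.9107 = 0.0604

0.0604


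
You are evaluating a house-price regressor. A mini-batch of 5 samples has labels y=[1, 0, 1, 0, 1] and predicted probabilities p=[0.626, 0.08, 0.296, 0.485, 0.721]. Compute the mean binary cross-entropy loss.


L[0] = -ln(0.626) = 0.4684
L[1] = -ln(1-0.08) = -ln(0.92) = 0.0834
L[2] = -ln(0.296) = 1.2174
L[3] = -ln(1-0.485) = -ln(0.515) = 0.6636
L[4] = -ln(0.721) = 0.3271
mean = (0.4684 + 0.0834 + 1.2174 + 0.6636 + 0.3271)/5 = 0.552

0.552


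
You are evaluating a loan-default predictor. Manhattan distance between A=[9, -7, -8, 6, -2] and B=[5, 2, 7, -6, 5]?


d = |9-5| + |-7-2| + |-8-7| + |6+ 6| + |-2-5|
  = 4 + 9 + 15 + 12 + 7
  = 47

47


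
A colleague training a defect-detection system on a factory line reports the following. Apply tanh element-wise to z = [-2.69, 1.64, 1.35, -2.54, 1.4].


tanh(-2.69) = -0.9908
tanh(1.64) = 0.9275
tanh(1.35) = 0.8741
tanh(-2.54) = -0.9876
tanh(1.4) = 0.8854
result = [-0.9908, 0.9275, 0.8741, -0.9876, 0.8854]

[-0.9908, 0.9275, 0.8741, -0.9876, 0.8854]


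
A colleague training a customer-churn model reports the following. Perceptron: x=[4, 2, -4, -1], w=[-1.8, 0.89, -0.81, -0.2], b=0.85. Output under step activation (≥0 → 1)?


z = (4)·(-1.8) + (2)·(0.89) + (-4)·(-0.81) + (-1)·(-0.2) + 0.85
  = -1.13
step(z) = 0 (z<0)

0


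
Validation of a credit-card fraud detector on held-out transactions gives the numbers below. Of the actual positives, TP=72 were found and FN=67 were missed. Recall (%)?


Recall = TP/(TP+FN)
= 72/(72+67)
= 72/139 = 51.8%

51.8%


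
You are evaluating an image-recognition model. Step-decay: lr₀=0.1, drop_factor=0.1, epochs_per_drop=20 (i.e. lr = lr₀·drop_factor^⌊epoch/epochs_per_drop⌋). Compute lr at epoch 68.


n_drops = ⌊68/20⌋ = 3
lr = 0.1·0.1^3 = 0.1·0.001 = 0.0001

0.0001


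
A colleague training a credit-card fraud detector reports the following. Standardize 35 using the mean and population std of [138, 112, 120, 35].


μ = 101.25, σ = 39.3915
z = (35 - 101.25)/39.3915 = -1.6818

-1.6818


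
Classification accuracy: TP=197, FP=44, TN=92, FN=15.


Accuracy = (TP+TN)/(TP+TN+FP+FN)
= (197+92)/(348)
= 289/348 = 83.05%

83.05%


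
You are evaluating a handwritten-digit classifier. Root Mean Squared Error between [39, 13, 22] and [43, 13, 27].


MSE = 41/3 = 13.6667
RMSE = √(41/3) = 3.6968

3.6968


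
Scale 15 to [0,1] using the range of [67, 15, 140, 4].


min=4, max=140
(15-4)/(140-4) = 11/136 = 0.0809

0.0809


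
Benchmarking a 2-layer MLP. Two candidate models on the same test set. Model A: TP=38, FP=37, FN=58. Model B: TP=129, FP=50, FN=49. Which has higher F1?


Model A: P=38/75=0.5067, R=38/96=0.3958, F1=2PR/(P+R)=2TP/(2TP+FP+FN)=76/171=0.4444
Model B: P=129/179=0.7207, R=129/178=0.7247, F1=2PR/(P+R)=2TP/(2TP+FP+FN)=258/357=0.7227
0.4444 < 0.7227 → Model B

Model B


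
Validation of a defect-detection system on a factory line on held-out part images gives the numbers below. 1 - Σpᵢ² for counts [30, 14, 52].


Probabilities: [30/96, 14/96, 52/96] ≈ [0.3125, 0.1458, 0.5417]
Σpᵢ² = (900 + 196 + 2704)/96² = 3800/9216
Gini = 1 - Σpᵢ² = 1 - 3800/9216 = 0.5877

0.5877


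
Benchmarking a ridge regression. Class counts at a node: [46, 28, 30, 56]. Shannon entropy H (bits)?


Probabilities: [46/160, 28/160, 30/160, 56/160] ≈ [0.2875, 0.175, 0.1875, 0.35]
H = -((46/160)·log₂(46/160) + (28/160)·log₂(28/160) + (30/160)·log₂(30/160) + (56/160)·log₂(56/160))
  = 1.94 bits

1.94 bits


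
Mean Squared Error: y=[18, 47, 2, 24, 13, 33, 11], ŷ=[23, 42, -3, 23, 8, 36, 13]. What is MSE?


Squared errors: (18-23)²=25, (47-42)²=25, (2+ 3)²=25, (24-23)²=1, (13-8)²=25, (33-36)²=9, (11-13)²=4
Sum = 114
MSE = 114/7 = 114/7

114/7


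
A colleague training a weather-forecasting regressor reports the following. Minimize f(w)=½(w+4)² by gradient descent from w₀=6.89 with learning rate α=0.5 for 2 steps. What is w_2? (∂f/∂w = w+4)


step 1: grad = 6.89+4 = 10.89; w = 6.89 - 0.5·(10.89) = 1.445
step 2: grad = 1.445+4 = 5.445; w = 1.445 - 0.5·(5.445) = -1.2775

-1.2775


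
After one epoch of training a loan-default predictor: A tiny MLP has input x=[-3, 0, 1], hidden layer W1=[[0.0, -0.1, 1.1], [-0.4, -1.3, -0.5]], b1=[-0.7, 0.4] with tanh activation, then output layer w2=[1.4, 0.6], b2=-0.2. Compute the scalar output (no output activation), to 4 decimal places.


z1[0] = (0.0)·(-3) + (-0.1)·(0) + (1.1)·(1) - 0.7 = 0.4
z1[1] = (-0.4)·(-3) + (-1.3)·(0) + (-0.5)·(1) + 0.4 = 1.1
h = tanh(z1) = [0.3799, 0.8005]
output = (1.4)·(0.3799) + (0.6)·(0.8005) - 0.2 = 0.8122

0.8122


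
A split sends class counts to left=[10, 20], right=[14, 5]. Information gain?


Parent = [24, 25], H_parent = 0.9997
H_left = 0.9183 (n=30), H_right = 0.8315 (n=19)
H_children = (30/49)·0.9183 + (19/49)·0.8315 = 0.8846
IG = 0.9997 - 0.8846 = 0.1151

0.1151


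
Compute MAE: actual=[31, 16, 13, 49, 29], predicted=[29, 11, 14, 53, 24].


Absolute errors: |31-29|=2, |16-11|=5, |13-14|=1, |49-53|=4, |29-24|=5
Sum = 17
MAE = 17/5 = 17/5

17/5


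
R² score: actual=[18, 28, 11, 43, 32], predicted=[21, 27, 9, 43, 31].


ȳ = 26.4
SS_res = Σ(y-ŷ)² = 15
SS_tot = Σ(y-ȳ)² = 617.2
R² = 1 - SS_res/SS_tot = 1 - 0.0243 = 0.9757

0.9757


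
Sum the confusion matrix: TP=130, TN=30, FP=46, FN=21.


Total = TP + TN + FP + FN
= 130 + 30 + 46 + 21
= 227
(Predicted positive: 176, predicted negative: 51)

227


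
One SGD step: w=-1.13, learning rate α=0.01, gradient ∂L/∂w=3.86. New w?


w_new = w - α·∇
= -1.13 - 0.01·3.86
= -1.13 - 0.0386
= -1.1686

-1.1686


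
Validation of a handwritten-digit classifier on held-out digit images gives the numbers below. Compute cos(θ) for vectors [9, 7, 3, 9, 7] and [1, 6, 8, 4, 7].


A·B = 9·1 + 7·6 + 3·8 + 9·4 + 7·7 = 160
‖A‖ = √269 = 16.4012, ‖B‖ = √166 = 12.8841
cos = 160/(√269·√166) = 160/√44654 = 0.7572

0.7572


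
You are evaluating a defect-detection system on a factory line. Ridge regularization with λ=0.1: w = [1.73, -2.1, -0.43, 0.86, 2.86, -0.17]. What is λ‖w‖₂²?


‖w‖₂² = (1.73)² + (-2.1)² + (-0.43)² + (0.86)² + (2.86)² + (-0.17)²
     = 2.9929 + 4.41 + 0.1849 + 0.7396 + 8.1796 + 0.0289
     = 16.5359
λ·‖w‖₂² = 0.1·16.5359 = 1.65359

1.65359


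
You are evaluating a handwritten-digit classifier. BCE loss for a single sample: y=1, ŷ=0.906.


BCE = -[y·ln(p) + (1-y)·ln(1-p)]
= -1·ln(0.906) - 0
= -ln(0.906) = 0.0987

0.0987


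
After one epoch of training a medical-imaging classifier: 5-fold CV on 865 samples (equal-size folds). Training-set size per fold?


Fold size = 865/5 = 173
Training per fold = 865 - 173 = 692

692


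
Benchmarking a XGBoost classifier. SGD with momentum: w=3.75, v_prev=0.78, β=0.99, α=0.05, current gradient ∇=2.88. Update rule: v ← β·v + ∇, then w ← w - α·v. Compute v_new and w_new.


v_new = 0.99·0.78 + 2.88 = 0.7722 + 2.88 = 3.6522
w_new = 3.75 - 0.05·3.6522 = 3.75 - 0.18261 = 3.56739

v_new=3.6522, w_new=3.56739


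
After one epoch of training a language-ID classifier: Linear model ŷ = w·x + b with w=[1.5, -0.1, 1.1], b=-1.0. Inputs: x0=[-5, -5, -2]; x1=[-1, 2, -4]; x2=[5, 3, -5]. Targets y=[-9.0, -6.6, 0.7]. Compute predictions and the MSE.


ŷ0 = (1.5)·(-5) + (-0.1)·(-5) + (1.1)·(-2) - 1.0 = -10.2
ŷ1 = (1.5)·(-1) + (-0.1)·(2) + (1.1)·(-4) - 1.0 = -7.1
ŷ2 = (1.5)·(5) + (-0.1)·(3) + (1.1)·(-5) - 1.0 = 0.7
errors² = [1.44, 0.25, 0.0]
MSE = 1.6900/3 = 0.5633

0.5633


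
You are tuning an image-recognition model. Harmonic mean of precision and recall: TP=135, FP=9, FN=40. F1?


Precision = 135/144 = 0.9375
Recall = 135/175 = 0.7714
F1 = 2·P·R/(P+R) = 2·TP/(2·TP+FP+FN) = 270/(270+9+40) = 270/319 = 0.8464

0.8464


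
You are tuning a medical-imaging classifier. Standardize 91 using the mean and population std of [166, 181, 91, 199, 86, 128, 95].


μ = 135.1429, σ = 43.3571
z = (91 - 135.1429)/43.3571 = -1.0181

-1.0181


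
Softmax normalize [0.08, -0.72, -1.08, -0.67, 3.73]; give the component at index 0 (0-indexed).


Exponentials: e^0.08=1.0833, e^-0.72=0.4868, e^-1.08=0.3396, e^-0.67=0.5117, e^3.73=41.6791
Sum = 44.1005
Softmax = [0.0246, 0.011, 0.0077, 0.0116, 0.9451]
p[0] = 1.0833/44.1005 = 0.0246

0.0246


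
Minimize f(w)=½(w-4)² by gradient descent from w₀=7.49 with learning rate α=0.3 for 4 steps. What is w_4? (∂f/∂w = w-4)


step 1: grad = 7.49-4 = 3.49; w = 7.49 - 0.3·(3.49) = 6.443
step 2: grad = 6.443-4 = 2.443; w = 6.443 - 0.3·(2.443) = 5.7101
step 3: grad = 5.7101-4 = 1.7101; w = 5.7101 - 0.3·(1.7101) = 5.19707
step 4: grad = 5.19707-4 = 1.19707; w = 5.19707 - 0.3·(1.19707) = 4.837949

4.837949


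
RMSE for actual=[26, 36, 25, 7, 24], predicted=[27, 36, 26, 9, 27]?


MSE = 15/5 = 3
RMSE = √(15/5) = 1.7321

1.7321


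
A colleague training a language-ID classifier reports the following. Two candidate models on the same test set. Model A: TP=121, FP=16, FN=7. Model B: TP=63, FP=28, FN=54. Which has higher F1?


Model A: P=121/137=0.8832, R=121/128=0.9453, F1=2PR/(P+R)=2TP/(2TP+FP+FN)=242/265=0.9132
Model B: P=63/91=0.6923, R=63/117=0.5385, F1=2PR/(P+R)=2TP/(2TP+FP+FN)=126/208=0.6058
0.9132 > 0.6058 → Model A

Model A


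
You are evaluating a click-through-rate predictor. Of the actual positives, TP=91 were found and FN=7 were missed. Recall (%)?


Recall = TP/(TP+FN)
= 91/(91+7)
= 91/98 = 92.86%

92.86%


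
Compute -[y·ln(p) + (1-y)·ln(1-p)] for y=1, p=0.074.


BCE = -[y·ln(p) + (1-y)·ln(1-p)]
= -1·ln(0.074) - 0
= -ln(0.074) = 2.6037

2.6037


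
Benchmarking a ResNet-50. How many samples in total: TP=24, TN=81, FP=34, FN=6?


Total = TP + TN + FP + FN
= 24 + 81 + 34 + 6
= 145
(Predicted positive: 58, predicted negative: 87)

145


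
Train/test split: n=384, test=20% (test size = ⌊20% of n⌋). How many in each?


Test = ⌊384·20/100⌋ = 76
Train = 384 - 76 = 308

Train: 308, Test: 76


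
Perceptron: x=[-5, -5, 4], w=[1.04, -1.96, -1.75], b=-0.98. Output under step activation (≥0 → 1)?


z = (-5)·(1.04) + (-5)·(-1.96) + (4)·(-1.75) - 0.98
  = -3.38
step(z) = 0 (z<0)

0


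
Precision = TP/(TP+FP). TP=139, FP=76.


Precision = TP/(TP+FP)
= 139/(139+76)
= 139/215 = 64.65%

64.65%


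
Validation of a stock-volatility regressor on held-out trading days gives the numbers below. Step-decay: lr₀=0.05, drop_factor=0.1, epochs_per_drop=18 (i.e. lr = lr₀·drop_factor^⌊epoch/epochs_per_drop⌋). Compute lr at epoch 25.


n_drops = ⌊25/18⌋ = 1
lr = 0.05·0.1^1 = 0.05·0.1 = 0.005

0.005


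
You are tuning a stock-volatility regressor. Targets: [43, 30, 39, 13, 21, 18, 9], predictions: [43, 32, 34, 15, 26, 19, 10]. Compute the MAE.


Absolute errors: |43-43|=0, |30-32|=2, |39-34|=5, |13-15|=2, |21-26|=5, |18-19|=1, |9-10|=1
Sum = 16
MAE = 16/7 = 16/7

16/7


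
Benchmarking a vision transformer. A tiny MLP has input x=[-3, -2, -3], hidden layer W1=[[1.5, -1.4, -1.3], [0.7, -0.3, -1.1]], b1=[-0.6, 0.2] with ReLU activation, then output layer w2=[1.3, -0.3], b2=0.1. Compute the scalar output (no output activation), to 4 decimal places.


z1[0] = (1.5)·(-3) + (-1.4)·(-2) + (-1.3)·(-3) - 0.6 = 1.6
z1[1] = (0.7)·(-3) + (-0.3)·(-2) + (-1.1)·(-3) + 0.2 = 2.0
h = ReLU(z1) = [1.6, 2.0]
output = (1.3)·(1.6) + (-0.3)·(2.0) + 0.1 = 1.58

1.58


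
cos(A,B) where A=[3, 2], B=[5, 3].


A·B = 3·5 + 2·3 = 21
‖A‖ = √13 = 3.6056, ‖B‖ = √34 = 5.831
cos = 21/(√13·√34) = 21/√442 = 0.9989

0.9989


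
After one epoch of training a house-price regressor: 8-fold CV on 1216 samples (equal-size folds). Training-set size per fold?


Fold size = 1216/8 = 152
Training per fold = 1216 - 152 = 1064

1064


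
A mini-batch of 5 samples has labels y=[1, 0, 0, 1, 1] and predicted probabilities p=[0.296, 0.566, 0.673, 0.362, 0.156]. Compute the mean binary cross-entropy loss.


L[0] = -ln(0.296) = 1.2174
L[1] = -ln(1-0.566) = -ln(0.434) = 0.8347
L[2] = -ln(1-0.673) = -ln(0.327) = 1.1178
L[3] = -ln(0.362) = 1.0161
L[4] = -ln(0.156) = 1.8579
mean = (1.2174 + 0.8347 + 1.1178 + 1.0161 + 1.8579)/5 = 1.2088

1.2088


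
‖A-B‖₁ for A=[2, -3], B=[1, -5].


d = |2-1| + |-3+ 5|
  = 1 + 2
  = 3

3


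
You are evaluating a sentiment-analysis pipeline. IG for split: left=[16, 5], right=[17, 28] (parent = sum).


Parent = [33, 33], H_parent = 1
H_left = 0.7919 (n=21), H_right = 0.9565 (n=45)
H_children = (21/66)·0.7919 + (45/66)·0.9565 = 0.9041
IG = 1 - 0.9041 = 0.0959

0.0959


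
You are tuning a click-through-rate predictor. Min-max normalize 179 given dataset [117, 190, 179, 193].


min=117, max=193
(179-117)/(193-117) = 62/76 = 0.8158

0.8158


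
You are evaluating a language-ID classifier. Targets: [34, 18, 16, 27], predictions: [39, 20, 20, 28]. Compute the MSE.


Squared errors: (34-39)²=25, (18-20)²=4, (16-20)²=16, (27-28)²=1
Sum = 46
MSE = 46/4 = 23/2

23/2


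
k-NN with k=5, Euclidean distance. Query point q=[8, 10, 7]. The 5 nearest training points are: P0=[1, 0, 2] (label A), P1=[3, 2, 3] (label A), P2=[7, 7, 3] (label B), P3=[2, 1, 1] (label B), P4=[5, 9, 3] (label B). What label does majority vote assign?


d(q,P0) = 13.1909  (label A)
d(q,P1) = 10.247  (label A)
d(q,P2) = 5.099  (label B)
d(q,P3) = 12.3693  (label B)
d(q,P4) = 5.099  (label B)
Votes: A=2, B=3
Majority → B

B


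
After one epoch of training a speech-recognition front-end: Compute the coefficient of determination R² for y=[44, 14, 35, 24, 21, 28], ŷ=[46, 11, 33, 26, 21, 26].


ȳ = 27.6667
SS_res = Σ(y-ŷ)² = 25
SS_tot = Σ(y-ȳ)² = 565.33
R² = 1 - SS_res/SS_tot = 1 - 0.0442 = 0.9558

0.9558


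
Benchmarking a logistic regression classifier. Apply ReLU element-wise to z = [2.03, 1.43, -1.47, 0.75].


ReLU(2.03) = max(0, 2.03) = 2.03
ReLU(1.43) = max(0, 1.43) = 1.43
ReLU(-1.47) = max(0, -1.47) = 0.0
ReLU(0.75) = max(0, 0.75) = 0.75
result = [2.03, 1.43, 0.0, 0.75]

[2.03, 1.43, 0.0, 0.75]


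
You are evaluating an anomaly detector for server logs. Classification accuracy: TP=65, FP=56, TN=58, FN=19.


Accuracy = (TP+TN)/(TP+TN+FP+FN)
= (65+58)/(198)
= 123/198 = 62.12%

62.12%


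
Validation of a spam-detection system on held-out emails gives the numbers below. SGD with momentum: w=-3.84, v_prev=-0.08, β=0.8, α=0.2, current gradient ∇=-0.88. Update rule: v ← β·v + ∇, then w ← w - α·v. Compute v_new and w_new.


v_new = 0.8·-0.08 - 0.88 = -0.064 - 0.88 = -0.944
w_new = -3.84 - 0.2·-0.944 = -3.84 + 0.1888 = -3.6512

v_new=-0.944, w_new=-3.6512


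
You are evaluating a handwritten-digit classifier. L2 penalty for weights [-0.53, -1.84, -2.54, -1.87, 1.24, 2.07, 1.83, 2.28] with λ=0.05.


‖w‖₂² = (-0.53)² + (-1.84)² + (-2.54)² + (-1.87)² + (1.24)² + (2.07)² + (1.83)² + (2.28)²
     = 0.2809 + 3.3856 + 6.4516 + 3.4969 + 1.5376 + 4.2849 + 3.3489 + 5.1984
     = 27.9848
λ·‖w‖₂² = 0.05·27.9848 = 1.39924

1.39924


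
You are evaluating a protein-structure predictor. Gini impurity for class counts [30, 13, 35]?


Probabilities: [30/78, 13/78, 35/78] ≈ [0.3846, 0.1667, 0.4487]
Σpᵢ² = (900 + 169 + 1225)/78² = 2294/6084
Gini = 1 - Σpᵢ² = 1 - 2294/6084 = 0.6229

0.6229


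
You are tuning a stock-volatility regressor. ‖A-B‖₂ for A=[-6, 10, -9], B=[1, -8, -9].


d = √((-6-1)² + (10+ 8)² + (-9+ 9)²)
  = √(49 + 324 + 0)
  = √373 = 19.3132

19.3132


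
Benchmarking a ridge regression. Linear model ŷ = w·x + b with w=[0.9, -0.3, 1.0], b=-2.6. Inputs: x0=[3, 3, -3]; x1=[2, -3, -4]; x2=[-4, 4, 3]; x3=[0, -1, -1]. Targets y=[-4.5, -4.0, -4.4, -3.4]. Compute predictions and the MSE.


ŷ0 = (0.9)·(3) + (-0.3)·(3) + (1.0)·(-3) - 2.6 = -3.8
ŷ1 = (0.9)·(2) + (-0.3)·(-3) + (1.0)·(-4) - 2.6 = -3.9
ŷ2 = (0.9)·(-4) + (-0.3)·(4) + (1.0)·(3) - 2.6 = -4.4
ŷ3 = (0.9)·(0) + (-0.3)·(-1) + (1.0)·(-1) - 2.6 = -3.3
errors² = [0.49, 0.01, 0.0, 0.01]
MSE = 0.5100/4 = 0.1275

0.1275


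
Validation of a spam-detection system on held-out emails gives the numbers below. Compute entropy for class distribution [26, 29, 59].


Probabilities: [26/114, 29/114, 59/114] ≈ [0.2281, 0.2544, 0.5175]
H = -((26/114)·log₂(26/114) + (29/114)·log₂(29/114) + (59/114)·log₂(59/114))
  = 1.4805 bits

1.4805 bits


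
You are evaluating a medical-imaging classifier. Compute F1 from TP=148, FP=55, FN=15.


Precision = 148/203 = 0.7291
Recall = 148/163 = 0.908
F1 = 2·P·R/(P+R) = 2·TP/(2·TP+FP+FN) = 296/(296+55+15) = 296/366 = 0.8087

0.8087


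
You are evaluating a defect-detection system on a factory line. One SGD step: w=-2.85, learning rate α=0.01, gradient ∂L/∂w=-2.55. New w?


w_new = w - α·∇
= -2.85 - 0.01·-2.55
= -2.85 + 0.0255
= -2.8245

-2.8245


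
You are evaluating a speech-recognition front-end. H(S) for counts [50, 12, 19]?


Probabilities: [50/81, 12/81, 19/81] ≈ [0.6173, 0.1481, 0.2346]
H = -((50/81)·log₂(50/81) + (12/81)·log₂(12/81) + (19/81)·log₂(19/81))
  = 1.3285 bits

1.3285 bits


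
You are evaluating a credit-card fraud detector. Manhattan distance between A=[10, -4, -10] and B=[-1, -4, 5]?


d = |10+ 1| + |-4+ 4| + |-10-5|
  = 11 + 0 + 15
  = 26

26


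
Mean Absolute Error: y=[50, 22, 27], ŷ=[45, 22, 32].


Absolute errors: |50-45|=5, |22-22|=0, |27-32|=5
Sum = 10
MAE = 10/3 = 10/3

10/3


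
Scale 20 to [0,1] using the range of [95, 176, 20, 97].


min=20, max=176
(20-20)/(176-20) = 0/156 = 0.0

0.0


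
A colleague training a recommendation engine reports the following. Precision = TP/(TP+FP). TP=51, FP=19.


Precision = TP/(TP+FP)
= 51/(51+19)
= 51/70 = 72.86%

72.86%


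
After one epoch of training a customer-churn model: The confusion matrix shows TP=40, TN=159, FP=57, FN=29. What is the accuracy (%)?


Accuracy = (TP+TN)/(TP+TN+FP+FN)
= (40+159)/(285)
= 199/285 = 69.82%

69.82%


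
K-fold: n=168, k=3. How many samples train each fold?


Fold size = 168/3 = 56
Training per fold = 168 - 56 = 112

112


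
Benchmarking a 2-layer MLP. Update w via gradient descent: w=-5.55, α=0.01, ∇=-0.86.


w_new = w - α·∇
= -5.55 - 0.01·-0.86
= -5.55 + 0.0086
= -5.5414

-5.5414


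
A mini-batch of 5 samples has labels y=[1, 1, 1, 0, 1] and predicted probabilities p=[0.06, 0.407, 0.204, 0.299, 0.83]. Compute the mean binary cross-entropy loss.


L[0] = -ln(0.06) = 2.8134
L[1] = -ln(0.407) = 0.8989
L[2] = -ln(0.204) = 1.5896
L[3] = -ln(1-0.299) = -ln(0.701) = 0.3552
L[4] = -ln(0.83) = 0.1863
mean = (2.8134 + 0.8989 + 1.5896 + 0.3552 + 0.1863)/5 = 1.1687

1.1687


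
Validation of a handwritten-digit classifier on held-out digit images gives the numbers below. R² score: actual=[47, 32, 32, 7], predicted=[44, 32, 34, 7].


ȳ = 29.5
SS_res = Σ(y-ŷ)² = 13
SS_tot = Σ(y-ȳ)² = 825
R² = 1 - SS_res/SS_tot = 1 - 0.0158 = 0.9842

0.9842


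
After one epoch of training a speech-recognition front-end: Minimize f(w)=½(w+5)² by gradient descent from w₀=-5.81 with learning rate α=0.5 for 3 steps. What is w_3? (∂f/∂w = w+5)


step 1: grad = -5.81+5 = -0.81; w = -5.81 - 0.5·(-0.81) = -5.405
step 2: grad = -5.405+5 = -0.405; w = -5.405 - 0.5·(-0.405) = -5.2025
step 3: grad = -5.2025+5 = -0.2025; w = -5.2025 - 0.5·(-0.2025) = -5.10125

-5.10125


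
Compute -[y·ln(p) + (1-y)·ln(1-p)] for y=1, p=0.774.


BCE = -[y·ln(p) + (1-y)·ln(1-p)]
= -1·ln(0.774) - 0
= -ln(0.774) = 0.2562

0.2562


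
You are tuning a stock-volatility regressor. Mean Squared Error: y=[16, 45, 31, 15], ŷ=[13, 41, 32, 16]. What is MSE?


Squared errors: (16-13)²=9, (45-41)²=16, (31-32)²=1, (15-16)²=1
Sum = 27
MSE = 27/4 = 27/4

27/4


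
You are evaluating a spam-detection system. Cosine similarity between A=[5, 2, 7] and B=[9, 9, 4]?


A·B = 5·9 + 2·9 + 7·4 = 91
‖A‖ = √78 = 8.8318, ‖B‖ = √178 = 13.3417
cos = 91/(√78·√178) = 91/√13884 = 0.7723

0.7723


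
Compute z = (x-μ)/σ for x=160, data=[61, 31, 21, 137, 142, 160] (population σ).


μ = 92, σ = 56.0833
z = (160 - 92)/56.0833 = 1.2125

1.2125


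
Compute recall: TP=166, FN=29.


Recall = TP/(TP+FN)
= 166/(166+29)
= 166/195 = 85.13%

85.13%


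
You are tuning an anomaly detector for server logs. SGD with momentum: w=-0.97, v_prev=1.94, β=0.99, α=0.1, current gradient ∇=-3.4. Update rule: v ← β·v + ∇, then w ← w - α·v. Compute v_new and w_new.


v_new = 0.99·1.94 - 3.4 = 1.9206 - 3.4 = -1.4794
w_new = -0.97 - 0.1·-1.4794 = -0.97 + 0.14794 = -0.82206

v_new=-1.4794, w_new=-0.82206


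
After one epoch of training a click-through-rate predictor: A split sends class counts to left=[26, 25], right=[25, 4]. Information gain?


Parent = [51, 29], H_parent = 0.9447
H_left = 0.9997 (n=51), H_right = 0.5788 (n=29)
H_children = (51/80)·0.9997 + (29/80)·0.5788 = 0.8471
IG = 0.9447 - 0.8471 = 0.0976

0.0976


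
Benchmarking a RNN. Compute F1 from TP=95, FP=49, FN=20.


Precision = 95/144 = 0.6597
Recall = 95/115 = 0.8261
F1 = 2·P·R/(P+R) = 2·TP/(2·TP+FP+FN) = 190/(190+49+20) = 190/259 = 0.7336

0.7336


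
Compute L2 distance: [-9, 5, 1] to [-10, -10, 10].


d = √((-9+ 10)² + (5+ 10)² + (1-10)²)
  = √(1 + 225 + 81)
  = √307 = 17.5214

17.5214


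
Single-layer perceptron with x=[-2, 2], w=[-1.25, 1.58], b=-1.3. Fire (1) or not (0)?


z = (-2)·(-1.25) + (2)·(1.58) - 1.3
  = 4.36
step(z) = 1 (z≥0)

1


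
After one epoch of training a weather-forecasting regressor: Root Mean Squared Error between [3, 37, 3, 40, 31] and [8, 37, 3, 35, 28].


MSE = 59/5 = 11.8
RMSE = √(59/5) = 3.4351

3.4351


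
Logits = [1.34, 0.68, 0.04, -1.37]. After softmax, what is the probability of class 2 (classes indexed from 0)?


Exponentials: e^1.34=3.819, e^0.68=1.9739, e^0.04=1.0408, e^-1.37=0.2541
Sum = 7.0878
Softmax = [0.5388, 0.2785, 0.1468, 0.0359]
p[2] = 1.0408/7.0878 = 0.1468

0.1468


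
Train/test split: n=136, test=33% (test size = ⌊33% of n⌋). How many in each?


Test = ⌊136·33/100⌋ = 44
Train = 136 - 44 = 92

Train: 92, Test: 44


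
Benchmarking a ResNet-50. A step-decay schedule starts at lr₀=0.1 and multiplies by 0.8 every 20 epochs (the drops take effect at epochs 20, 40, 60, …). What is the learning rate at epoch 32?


n_drops = ⌊32/20⌋ = 1
lr = 0.1·0.8^1 = 0.1·0.8 = 0.08

0.08


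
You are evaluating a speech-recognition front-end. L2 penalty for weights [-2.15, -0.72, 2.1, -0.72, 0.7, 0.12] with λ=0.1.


‖w‖₂² = (-2.15)² + (-0.72)² + (2.1)² + (-0.72)² + (0.7)² + (0.12)²
     = 4.6225 + 0.5184 + 4.41 + 0.5184 + 0.49 + 0.0144
     = 10.5737
λ·‖w‖₂² = 0.1·10.5737 = 1.05737

1.05737


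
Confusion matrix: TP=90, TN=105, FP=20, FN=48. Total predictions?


Total = TP + TN + FP + FN
= 90 + 105 + 20 + 48
= 263
(Predicted positive: 110, predicted negative: 153)

263


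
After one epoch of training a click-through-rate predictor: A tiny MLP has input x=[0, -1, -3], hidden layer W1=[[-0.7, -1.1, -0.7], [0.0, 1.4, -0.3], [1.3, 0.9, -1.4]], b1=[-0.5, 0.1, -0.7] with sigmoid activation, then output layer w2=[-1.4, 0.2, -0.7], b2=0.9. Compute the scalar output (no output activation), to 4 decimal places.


z1[0] = (-0.7)·(0) + (-1.1)·(-1) + (-0.7)·(-3) - 0.5 = 2.7
z1[1] = (0.0)·(0) + (1.4)·(-1) + (-0.3)·(-3) + 0.1 = -0.4
z1[2] = (1.3)·(0) + (0.9)·(-1) + (-1.4)·(-3) - 0.7 = 2.6
h = sigmoid(z1) = [0.937, 0.4013, 0.9309]
output = (-1.4)·(0.937) + (0.2)·(0.4013) + (-0.7)·(0.9309) + 0.9 = -0.9832

-0.9832


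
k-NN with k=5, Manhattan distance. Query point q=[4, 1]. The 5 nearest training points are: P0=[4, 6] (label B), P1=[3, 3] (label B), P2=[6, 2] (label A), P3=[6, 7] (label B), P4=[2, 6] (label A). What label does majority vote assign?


d(q,P0) = 5  (label B)
d(q,P1) = 3  (label B)
d(q,P2) = 3  (label A)
d(q,P3) = 8  (label B)
d(q,P4) = 7  (label A)
Votes: A=2, B=3
Majority → B

B


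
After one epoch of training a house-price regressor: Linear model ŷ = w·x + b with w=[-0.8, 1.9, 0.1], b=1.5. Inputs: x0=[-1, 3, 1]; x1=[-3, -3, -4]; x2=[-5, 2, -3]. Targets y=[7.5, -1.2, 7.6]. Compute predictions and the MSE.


ŷ0 = (-0.8)·(-1) + (1.9)·(3) + (0.1)·(1) + 1.5 = 8.1
ŷ1 = (-0.8)·(-3) + (1.9)·(-3) + (0.1)·(-4) + 1.5 = -2.2
ŷ2 = (-0.8)·(-5) + (1.9)·(2) + (0.1)·(-3) + 1.5 = 9.0
errors² = [0.36, 1.0, 1.96]
MSE = 3.3200/3 = 1.1067

1.1067


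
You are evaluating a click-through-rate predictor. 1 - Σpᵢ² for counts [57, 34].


Probabilities: [57/91, 34/91] ≈ [0.6264, 0.3736]
Σpᵢ² = (3249 + 1156)/91² = 4405/8281
Gini = 1 - Σpᵢ² = 1 - 4405/8281 = 0.4681

0.4681


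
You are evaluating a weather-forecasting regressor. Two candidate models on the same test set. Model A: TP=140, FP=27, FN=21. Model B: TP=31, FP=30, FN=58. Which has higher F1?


Model A: P=140/167=0.8383, R=140/161=0.8696, F1=2PR/(P+R)=2TP/(2TP+FP+FN)=280/328=0.8537
Model B: P=31/61=0.5082, R=31/89=0.3483, F1=2PR/(P+R)=2TP/(2TP+FP+FN)=62/150=0.4133
0.8537 > 0.4133 → Model A

Model A


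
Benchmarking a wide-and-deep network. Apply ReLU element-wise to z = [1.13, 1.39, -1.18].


ReLU(1.13) = max(0, 1.13) = 1.13
ReLU(1.39) = max(0, 1.39) = 1.39
ReLU(-1.18) = max(0, -1.18) = 0.0
result = [1.13, 1.39, 0.0]

[1.13, 1.39, 0.0]


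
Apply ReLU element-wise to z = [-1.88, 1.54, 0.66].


ReLU(-1.88) = max(0, -1.88) = 0.0
ReLU(1.54) = max(0, 1.54) = 1.54
ReLU(0.66) = max(0, 0.66) = 0.66
result = [0.0, 1.54, 0.66]

[0.0, 1.54, 0.66]


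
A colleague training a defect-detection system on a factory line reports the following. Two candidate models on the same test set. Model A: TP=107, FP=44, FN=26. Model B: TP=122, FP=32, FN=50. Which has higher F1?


Model A: P=107/151=0.7086, R=107/133=0.8045, F1=2PR/(P+R)=2TP/(2TP+FP+FN)=214/284=0.7535
Model B: P=122/154=0.7922, R=122/172=0.7093, F1=2PR/(P+R)=2TP/(2TP+FP+FN)=244/326=0.7485
0.7535 > 0.7485 → Model A

Model A


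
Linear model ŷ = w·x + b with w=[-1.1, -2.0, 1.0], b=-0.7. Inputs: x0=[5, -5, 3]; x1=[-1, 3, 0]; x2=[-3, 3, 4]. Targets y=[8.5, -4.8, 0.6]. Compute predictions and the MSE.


ŷ0 = (-1.1)·(5) + (-2.0)·(-5) + (1.0)·(3) - 0.7 = 6.8
ŷ1 = (-1.1)·(-1) + (-2.0)·(3) + (1.0)·(0) - 0.7 = -5.6
ŷ2 = (-1.1)·(-3) + (-2.0)·(3) + (1.0)·(4) - 0.7 = 0.6
errors² = [2.89, 0.64, 0.0]
MSE = 3.5300/3 = 1.1767

1.1767


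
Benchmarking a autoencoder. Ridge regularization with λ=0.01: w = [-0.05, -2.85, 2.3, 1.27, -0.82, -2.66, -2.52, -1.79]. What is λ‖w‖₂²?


‖w‖₂² = (-0.05)² + (-2.85)² + (2.3)² + (1.27)² + (-0.82)² + (-2.66)² + (-2.52)² + (-1.79)²
     = 0.0025 + 8.1225 + 5.29 + 1.6129 + 0.6724 + 7.0756 + 6.3504 + 3.2041
     = 32.3304
λ·‖w‖₂² = 0.01·32.3304 = 0.323304

0.323304


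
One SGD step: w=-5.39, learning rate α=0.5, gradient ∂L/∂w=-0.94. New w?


w_new = w - α·∇
= -5.39 - 0.5·-0.94
= -5.39 + 0.47
= -4.92

-4.92


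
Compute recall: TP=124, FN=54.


Recall = TP/(TP+FN)
= 124/(124+54)
= 124/178 = 69.66%

69.66%


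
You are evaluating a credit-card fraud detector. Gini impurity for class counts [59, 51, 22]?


Probabilities: [59/132, 51/132, 22/132] ≈ [0.447, 0.3864, 0.1667]
Σpᵢ² = (3481 + 2601 + 484)/132² = 6566/17424
Gini = 1 - Σpᵢ² = 1 - 6566/17424 = 0.6232

0.6232


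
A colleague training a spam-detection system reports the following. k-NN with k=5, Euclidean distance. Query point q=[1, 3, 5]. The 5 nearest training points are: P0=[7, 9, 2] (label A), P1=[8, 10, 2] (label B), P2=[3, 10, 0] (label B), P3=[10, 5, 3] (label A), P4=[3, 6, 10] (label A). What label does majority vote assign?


d(q,P0) = 9.0  (label A)
d(q,P1) = 10.3441  (label B)
d(q,P2) = 8.8318  (label B)
d(q,P3) = 9.434  (label A)
d(q,P4) = 6.1644  (label A)
Votes: A=3, B=2
Majority → A

A


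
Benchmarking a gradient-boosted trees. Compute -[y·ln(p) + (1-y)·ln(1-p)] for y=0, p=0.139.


BCE = -[y·ln(p) + (1-y)·ln(1-p)]
= -0 - 1·ln(1-0.139)
= -ln(0.861) = 0.1497

0.1497


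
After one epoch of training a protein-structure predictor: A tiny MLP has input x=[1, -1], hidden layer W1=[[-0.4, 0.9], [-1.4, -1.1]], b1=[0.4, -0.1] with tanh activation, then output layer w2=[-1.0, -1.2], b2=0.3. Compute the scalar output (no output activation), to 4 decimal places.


z1[0] = (-0.4)·(1) + (0.9)·(-1) + 0.4 = -0.9
z1[1] = (-1.4)·(1) + (-1.1)·(-1) - 0.1 = -0.4
h = tanh(z1) = [-0.7163, -0.3799]
output = (-1.0)·(-0.7163) + (-1.2)·(-0.3799) + 0.3 = 1.4722

1.4722


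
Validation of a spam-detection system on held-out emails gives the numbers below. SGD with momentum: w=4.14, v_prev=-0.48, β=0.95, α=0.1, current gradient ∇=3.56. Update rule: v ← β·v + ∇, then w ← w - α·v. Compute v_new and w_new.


v_new = 0.95·-0.48 + 3.56 = -0.456 + 3.56 = 3.104
w_new = 4.14 - 0.1·3.104 = 4.14 - 0.3104 = 3.8296

v_new=3.104, w_new=3.8296


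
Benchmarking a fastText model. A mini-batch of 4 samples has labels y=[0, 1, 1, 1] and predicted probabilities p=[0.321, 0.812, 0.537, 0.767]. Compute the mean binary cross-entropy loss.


L[0] = -ln(1-0.321) = -ln(0.679) = 0.3871
L[1] = -ln(0.812) = 0.2083
L[2] = -ln(0.537) = 0.6218
L[3] = -ln(0.767) = 0.2653
mean = (0.3871 + 0.2083 + 0.6218 + 0.2653)/4 = 0.3706

0.3706


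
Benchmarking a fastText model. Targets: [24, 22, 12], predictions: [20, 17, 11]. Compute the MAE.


Absolute errors: |24-20|=4, |22-17|=5, |12-11|=1
Sum = 10
MAE = 10/3 = 10/3

10/3


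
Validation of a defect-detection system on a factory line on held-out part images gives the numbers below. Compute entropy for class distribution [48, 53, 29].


Probabilities: [48/130, 53/130, 29/130] ≈ [0.3692, 0.4077, 0.2231]
H = -((48/130)·log₂(48/130) + (53/130)·log₂(53/130) + (29/130)·log₂(29/130))
  = 1.5413 bits

1.5413 bits


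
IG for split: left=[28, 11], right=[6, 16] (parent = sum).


Parent = [34, 27], H_parent = 0.9905
H_left = 0.8582 (n=39), H_right = 0.8454 (n=22)
H_children = (39/61)·0.8582 + (22/61)·0.8454 = 0.8536
IG = 0.9905 - 0.8536 = 0.1369

0.1369


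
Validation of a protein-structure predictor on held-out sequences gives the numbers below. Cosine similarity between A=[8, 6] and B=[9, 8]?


A·B = 8·9 + 6·8 = 120
‖A‖ = √100 = 10, ‖B‖ = √145 = 12.0416
cos = 120/(√100·√145) = 120/√14500 = 0.9965

0.9965


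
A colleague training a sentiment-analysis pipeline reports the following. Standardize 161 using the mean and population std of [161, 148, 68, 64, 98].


μ = 107.8, σ = 40.1118
z = (161 - 107.8)/40.1118 = 1.3263

1.3263


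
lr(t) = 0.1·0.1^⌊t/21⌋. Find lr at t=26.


n_drops = ⌊26/21⌋ = 1
lr = 0.1·0.1^1 = 0.1·0.1 = 0.01

0.01


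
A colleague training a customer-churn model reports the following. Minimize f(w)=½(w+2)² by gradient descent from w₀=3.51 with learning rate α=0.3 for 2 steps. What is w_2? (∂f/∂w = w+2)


step 1: grad = 3.51+2 = 5.51; w = 3.51 - 0.3·(5.51) = 1.857
step 2: grad = 1.857+2 = 3.857; w = 1.857 - 0.3·(3.857) = 0.6999

0.6999


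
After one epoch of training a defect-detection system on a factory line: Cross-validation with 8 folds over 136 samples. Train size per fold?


Fold size = 136/8 = 17
Training per fold = 136 - 17 = 119

119


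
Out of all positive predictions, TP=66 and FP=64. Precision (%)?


Precision = TP/(TP+FP)
= 66/(66+64)
= 66/130 = 50.77%

50.77%


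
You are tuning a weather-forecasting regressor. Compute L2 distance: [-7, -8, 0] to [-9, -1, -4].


d = √((-7+ 9)² + (-8+ 1)² + (0+ 4)²)
  = √(4 + 49 + 16)
  = √69 = 8.3066

8.3066


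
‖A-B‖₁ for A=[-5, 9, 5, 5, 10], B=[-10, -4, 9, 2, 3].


d = |-5+ 10| + |9+ 4| + |5-9| + |5-2| + |10-3|
  = 5 + 13 + 4 + 3 + 7
  = 32

32


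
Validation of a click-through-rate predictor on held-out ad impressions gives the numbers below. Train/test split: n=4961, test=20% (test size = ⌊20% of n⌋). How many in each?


Test = ⌊4961·20/100⌋ = 992
Train = 4961 - 992 = 3969

Train: 3969, Test: 992


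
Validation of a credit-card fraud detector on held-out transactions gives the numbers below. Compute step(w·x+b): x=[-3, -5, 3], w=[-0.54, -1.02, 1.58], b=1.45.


z = (-3)·(-0.54) + (-5)·(-1.02) + (3)·(1.58) + 1.45
  = 12.91
step(z) = 1 (z≥0)

1


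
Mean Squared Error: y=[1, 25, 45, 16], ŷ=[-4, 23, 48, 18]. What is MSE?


Squared errors: (1+ 4)²=25, (25-23)²=4, (45-48)²=9, (16-18)²=4
Sum = 42
MSE = 42/4 = 21/2

21/2


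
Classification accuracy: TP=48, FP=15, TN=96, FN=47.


Accuracy = (TP+TN)/(TP+TN+FP+FN)
= (48+96)/(206)
= 144/206 = 69.9%

69.9%


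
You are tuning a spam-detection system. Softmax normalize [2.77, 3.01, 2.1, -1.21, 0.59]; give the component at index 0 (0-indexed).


Exponentials: e^2.77=15.9586, e^3.01=20.2874, e^2.1=8.1662, e^-1.21=0.2982, e^0.59=1.804
Sum = 46.5144
Softmax = [0.3431, 0.4362, 0.1756, 0.0064, 0.0388]
p[0] = 15.9586/46.5144 = 0.3431

0.3431


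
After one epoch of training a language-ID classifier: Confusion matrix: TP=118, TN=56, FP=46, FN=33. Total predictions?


Total = TP + TN + FP + FN
= 118 + 56 + 46 + 33
= 253
(Predicted positive: 164, predicted negative: 89)

253


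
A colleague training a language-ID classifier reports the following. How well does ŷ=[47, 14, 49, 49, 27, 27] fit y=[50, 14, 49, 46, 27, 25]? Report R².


ȳ = 35.1667
SS_res = Σ(y-ŷ)² = 22
SS_tot = Σ(y-ȳ)² = 1146.83
R² = 1 - SS_res/SS_tot = 1 - 0.0192 = 0.9808

0.9808


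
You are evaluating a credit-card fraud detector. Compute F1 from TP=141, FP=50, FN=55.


Precision = 141/191 = 0.7382
Recall = 141/196 = 0.7194
F1 = 2·P·R/(P+R) = 2·TP/(2·TP+FP+FN) = 282/(282+50+55) = 282/387 = 0.7287

0.7287


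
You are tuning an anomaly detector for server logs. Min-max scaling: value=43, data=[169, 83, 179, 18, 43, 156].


min=18, max=179
(43-18)/(179-18) = 25/161 = 0.1553

0.1553


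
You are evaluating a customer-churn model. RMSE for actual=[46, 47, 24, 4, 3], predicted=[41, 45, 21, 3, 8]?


MSE = 64/5 = 12.8
RMSE = √(64/5) = 3.5777

3.5777


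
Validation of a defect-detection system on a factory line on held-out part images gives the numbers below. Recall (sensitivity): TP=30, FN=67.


Recall = TP/(TP+FN)
= 30/(30+67)
= 30/97 = 30.93%

30.93%


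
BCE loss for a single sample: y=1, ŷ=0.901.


BCE = -[y·ln(p) + (1-y)·ln(1-p)]
= -1·ln(0.901) - 0
= -ln(0.901) = 0.1043

0.1043


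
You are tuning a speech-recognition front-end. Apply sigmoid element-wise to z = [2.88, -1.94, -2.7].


σ(2.88) = 1/(1+e^-2.88) = 0.9468
σ(-1.94) = 1/(1+e^1.94) = 0.1256
σ(-2.7) = 1/(1+e^2.7) = 0.063
result = [0.9468, 0.1256, 0.063]

[0.9468, 0.1256, 0.063]


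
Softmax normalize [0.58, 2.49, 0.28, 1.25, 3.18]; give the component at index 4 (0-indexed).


Exponentials: e^0.58=1.786, e^2.49=12.0613, e^0.28=1.3231, e^1.25=3.4903, e^3.18=24.0468
Sum = 42.7075
Softmax = [0.0418, 0.2824, 0.031, 0.0817, 0.5631]
p[4] = 24.0468/42.7075 = 0.5631

0.5631


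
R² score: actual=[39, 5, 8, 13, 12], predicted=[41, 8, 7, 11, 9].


ȳ = 15.4
SS_res = Σ(y-ŷ)² = 27
SS_tot = Σ(y-ȳ)² = 737.2
R² = 1 - SS_res/SS_tot = 1 - 0.0366 = 0.9634

0.9634


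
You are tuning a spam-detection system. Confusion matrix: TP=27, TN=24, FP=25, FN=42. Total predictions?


Total = TP + TN + FP + FN
= 27 + 24 + 25 + 42
= 118
(Predicted positive: 52, predicted negative: 66)

118


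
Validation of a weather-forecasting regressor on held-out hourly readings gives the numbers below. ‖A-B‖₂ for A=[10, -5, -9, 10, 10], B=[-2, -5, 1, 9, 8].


d = √((10+ 2)² + (-5+ 5)² + (-9-1)² + (10-9)² + (10-8)²)
  = √(144 + 0 + 100 + 1 + 4)
  = √249 = 15.7797

15.7797


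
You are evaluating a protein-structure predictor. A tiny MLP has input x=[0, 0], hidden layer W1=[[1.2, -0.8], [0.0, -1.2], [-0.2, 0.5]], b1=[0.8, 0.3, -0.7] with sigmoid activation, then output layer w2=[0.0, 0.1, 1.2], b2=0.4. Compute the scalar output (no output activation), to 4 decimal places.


z1[0] = (1.2)·(0) + (-0.8)·(0) + 0.8 = 0.8
z1[1] = (0.0)·(0) + (-1.2)·(0) + 0.3 = 0.3
z1[2] = (-0.2)·(0) + (0.5)·(0) - 0.7 = -0.7
h = sigmoid(z1) = [0.69, 0.5744, 0.3318]
output = (0.0)·(0.69) + (0.1)·(0.5744) + (1.2)·(0.3318) + 0.4 = 0.8556

0.8556


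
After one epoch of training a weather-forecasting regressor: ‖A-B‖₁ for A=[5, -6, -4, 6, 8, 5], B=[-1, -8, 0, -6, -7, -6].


d = |5+ 1| + |-6+ 8| + |-4-0| + |6+ 6| + |8+ 7| + |5+ 6|
  = 6 + 2 + 4 + 12 + 15 + 11
  = 50

50


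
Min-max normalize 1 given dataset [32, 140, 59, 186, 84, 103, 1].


min=1, max=186
(1-1)/(186-1) = 0/185 = 0.0

0.0


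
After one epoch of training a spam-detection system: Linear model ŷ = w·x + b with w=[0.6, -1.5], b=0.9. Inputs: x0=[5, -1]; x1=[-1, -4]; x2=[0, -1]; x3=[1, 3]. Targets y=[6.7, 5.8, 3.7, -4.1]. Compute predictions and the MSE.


ŷ0 = (0.6)·(5) + (-1.5)·(-1) + 0.9 = 5.4
ŷ1 = (0.6)·(-1) + (-1.5)·(-4) + 0.9 = 6.3
ŷ2 = (0.6)·(0) + (-1.5)·(-1) + 0.9 = 2.4
ŷ3 = (0.6)·(1) + (-1.5)·(3) + 0.9 = -3.0
errors² = [1.69, 0.25, 1.69, 1.21]
MSE = 4.8400/4 = 1.21

1.21


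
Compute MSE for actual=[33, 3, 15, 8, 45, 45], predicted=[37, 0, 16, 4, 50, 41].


Squared errors: (33-37)²=16, (3-0)²=9, (15-16)²=1, (8-4)²=16, (45-50)²=25, (45-41)²=16
Sum = 83
MSE = 83/6 = 83/6

83/6
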